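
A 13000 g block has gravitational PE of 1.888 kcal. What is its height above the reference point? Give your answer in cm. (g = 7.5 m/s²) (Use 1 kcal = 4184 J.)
Convert to SI: m = 13.0 kg, PE = 7899.39 J
h = PE/(mg) = 7899.39/(13.0·7.5) = 81.0194 m = 8102 cm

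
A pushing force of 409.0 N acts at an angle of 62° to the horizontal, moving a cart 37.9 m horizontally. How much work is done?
W = F·d·cosθ = (409.0)(37.9)cos(62°) = 7277 J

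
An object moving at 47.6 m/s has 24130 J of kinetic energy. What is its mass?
m = 2·KE/v² = 2·24130/(47.6)² = 21.3 kg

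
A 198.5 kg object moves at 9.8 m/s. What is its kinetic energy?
KE = ½mv² = ½(198.5)(9.8)² = 9532 J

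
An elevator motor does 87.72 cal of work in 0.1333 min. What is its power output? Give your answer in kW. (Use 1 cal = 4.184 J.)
Convert to SI: W = 367.02 J, t = 7.998 s
P = W/t = 367.02/7.998 = 45.889 W = 0.04589 kW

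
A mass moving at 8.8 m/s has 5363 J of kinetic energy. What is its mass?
m = 2·KE/v² = 2·5363/(8.8)² = 138.5 kg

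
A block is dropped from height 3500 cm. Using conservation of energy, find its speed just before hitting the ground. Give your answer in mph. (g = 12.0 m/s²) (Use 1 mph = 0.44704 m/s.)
Convert to SI: h = 35.0 m
mgh = ½mv² ⇒ v = √(2gh) = √(2·12.0·35.0) = 28.9828 m/s = 64.83 mph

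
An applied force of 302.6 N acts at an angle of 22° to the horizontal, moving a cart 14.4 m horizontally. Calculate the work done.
W = F·d·cosθ = (302.6)(14.4)cos(22°) = 4040 J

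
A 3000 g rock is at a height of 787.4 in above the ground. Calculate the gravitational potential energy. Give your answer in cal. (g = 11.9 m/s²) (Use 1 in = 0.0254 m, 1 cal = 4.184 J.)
Convert to SI: m = 3.0 kg, h = 20.0 m
PE = mgh = (3.0)(11.9)(20.0) = 713.999 J = 170.6 cal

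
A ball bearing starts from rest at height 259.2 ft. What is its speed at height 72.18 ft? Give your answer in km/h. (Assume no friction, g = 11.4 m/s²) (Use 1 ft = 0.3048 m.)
Convert to SI: h₁−h₂ = 57.0037 m
mgh₁ = mgh₂ + ½mv² ⇒ v = √(2g(h₁−h₂)) = √(2·11.4·57.0037) = 36.0511 m/s = 129.8 km/h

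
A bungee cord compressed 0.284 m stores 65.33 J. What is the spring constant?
k = 2·PE/x² = 2·65.33/(0.284)² = 1620 N/m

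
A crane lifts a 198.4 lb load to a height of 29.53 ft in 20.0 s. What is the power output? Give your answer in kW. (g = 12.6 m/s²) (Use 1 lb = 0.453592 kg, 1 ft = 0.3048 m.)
Convert to SI: m = 89.9927 kg, h = 9.00074 m, t = 20.0 s
P = mgh/t = (89.9927)(12.6)(9.00074)/20.0 = 510.301 W = 0.5103 kW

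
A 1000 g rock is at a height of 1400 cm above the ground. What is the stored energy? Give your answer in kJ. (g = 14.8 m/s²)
Convert to SI: m = 1.0 kg, h = 14.0 m
PE = mgh = (1.0)(14.8)(14.0) = 207.2 J = 0.2072 kJ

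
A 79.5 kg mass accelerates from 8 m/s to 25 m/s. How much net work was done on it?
W = ΔKE = ½m(v₂² − v₁²) = ½(79.5)(25² − 8²) = 22299.75 J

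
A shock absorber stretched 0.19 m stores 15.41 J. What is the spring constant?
k = 2·PE/x² = 2·15.41/(0.19)² = 853.7 N/m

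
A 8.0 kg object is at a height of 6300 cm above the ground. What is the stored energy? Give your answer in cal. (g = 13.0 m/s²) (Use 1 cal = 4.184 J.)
Convert to SI: m = 8.0 kg, h = 63.0 m
PE = mgh = (8.0)(13.0)(63.0) = 6552.0 J = 1566 cal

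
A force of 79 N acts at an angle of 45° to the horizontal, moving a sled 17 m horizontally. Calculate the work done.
W = F·d·cosθ = (79)(17)cos(45°) = 949.6 J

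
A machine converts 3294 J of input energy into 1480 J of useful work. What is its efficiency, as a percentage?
η = W_out/W_in = 1480/3294 = 44.93%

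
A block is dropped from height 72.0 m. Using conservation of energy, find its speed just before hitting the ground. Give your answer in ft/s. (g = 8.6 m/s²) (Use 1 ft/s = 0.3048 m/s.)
mgh = ½mv² ⇒ v = √(2gh) = √(2·8.6·72.0) = 35.1909 m/s = 115.5 ft/s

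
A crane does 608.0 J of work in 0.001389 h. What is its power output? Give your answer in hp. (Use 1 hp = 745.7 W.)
Convert to SI: W = 608.0 J, t = 5.0004 s
P = W/t = 608.0/5.0004 = 121.59 W = 0.1631 hp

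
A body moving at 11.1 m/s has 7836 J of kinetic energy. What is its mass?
m = 2·KE/v² = 2·7836/(11.1)² = 127.2 kg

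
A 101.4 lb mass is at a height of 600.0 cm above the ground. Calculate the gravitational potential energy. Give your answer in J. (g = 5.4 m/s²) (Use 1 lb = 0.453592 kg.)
Convert to SI: m = 45.9942 kg, h = 6.0 m
PE = mgh = (45.9942)(5.4)(6.0) = 1490 J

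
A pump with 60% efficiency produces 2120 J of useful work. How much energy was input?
W_in = W_out/η = 2120/0.6 = 3533 J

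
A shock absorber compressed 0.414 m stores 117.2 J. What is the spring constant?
k = 2·PE/x² = 2·117.2/(0.414)² = 1368 N/m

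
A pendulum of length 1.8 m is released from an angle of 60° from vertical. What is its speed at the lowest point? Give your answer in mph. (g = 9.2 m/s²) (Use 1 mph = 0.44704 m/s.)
h = L(1 − cosθ) = 1.8(1 − cos60°) = 0.9 m
v = √(2gh) = √(2·9.2·0.9) = 4.0694 m/s = 9.103 mph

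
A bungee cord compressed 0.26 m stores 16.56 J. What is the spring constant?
k = 2·PE/x² = 2·16.56/(0.26)² = 489.9 N/m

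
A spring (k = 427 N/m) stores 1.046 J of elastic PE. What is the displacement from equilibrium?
x = √(2·PE/k) = √(2·1.046/427) = 0.06999 m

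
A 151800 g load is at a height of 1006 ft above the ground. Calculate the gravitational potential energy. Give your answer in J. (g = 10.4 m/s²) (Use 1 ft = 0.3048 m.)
Convert to SI: m = 151.8 kg, h = 306.629 m
PE = mgh = (151.8)(10.4)(306.629) = 484100 J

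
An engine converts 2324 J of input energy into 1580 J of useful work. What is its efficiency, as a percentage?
η = W_out/W_in = 1580/2324 = 67.99%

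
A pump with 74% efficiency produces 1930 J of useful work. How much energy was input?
W_in = W_out/η = 1930/0.74 = 2608 J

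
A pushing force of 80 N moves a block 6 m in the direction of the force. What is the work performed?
W = F·d = (80)(6) = 480.0 J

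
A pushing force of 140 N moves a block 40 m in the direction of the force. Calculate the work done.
W = F·d = (140)(40) = 5600 J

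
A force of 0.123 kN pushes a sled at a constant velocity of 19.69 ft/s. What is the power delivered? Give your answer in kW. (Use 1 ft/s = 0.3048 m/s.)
Convert to SI: F = 123.0 N, v = 6.00151 m/s
P = Fv = (123.0)(6.00151) = 738.186 W = 0.7382 kW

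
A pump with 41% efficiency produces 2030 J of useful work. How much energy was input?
W_in = W_out/η = 2030/0.41 = 4951 J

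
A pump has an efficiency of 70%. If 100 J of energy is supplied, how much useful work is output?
W_out = η·W_in = 0.7·100 = 70.0 J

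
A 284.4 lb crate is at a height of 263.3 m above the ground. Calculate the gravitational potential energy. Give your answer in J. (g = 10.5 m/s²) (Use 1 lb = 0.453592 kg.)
Convert to SI: m = 129.002 kg, h = 263.3 m
PE = mgh = (129.002)(10.5)(263.3) = 356600 J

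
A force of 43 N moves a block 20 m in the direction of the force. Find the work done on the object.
W = F·d = (43)(20) = 860.0 J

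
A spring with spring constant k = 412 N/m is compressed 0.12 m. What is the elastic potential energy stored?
PE = ½kx² = ½(412)(0.12)² = 2.966 J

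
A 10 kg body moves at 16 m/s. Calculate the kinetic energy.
KE = ½mv² = ½(10)(16)² = 1280.0 J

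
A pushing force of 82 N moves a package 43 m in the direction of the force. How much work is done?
W = F·d = (82)(43) = 3526 J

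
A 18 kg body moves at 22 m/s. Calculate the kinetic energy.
KE = ½mv² = ½(18)(22)² = 4356.0 J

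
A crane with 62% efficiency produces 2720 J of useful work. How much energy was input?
W_in = W_out/η = 2720/0.62 = 4387 J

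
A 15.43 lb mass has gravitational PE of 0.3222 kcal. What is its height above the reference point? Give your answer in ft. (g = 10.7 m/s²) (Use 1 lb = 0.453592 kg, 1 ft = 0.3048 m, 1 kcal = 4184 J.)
Convert to SI: m = 6.99892 kg, PE = 1348.08 J
h = PE/(mg) = 1348.08/(6.99892·10.7) = 18.0012 m = 59.06 ft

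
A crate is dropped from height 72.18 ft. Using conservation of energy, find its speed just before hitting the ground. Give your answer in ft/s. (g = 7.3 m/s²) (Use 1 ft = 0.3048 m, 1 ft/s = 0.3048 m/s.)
Convert to SI: h = 22.0005 m
mgh = ½mv² ⇒ v = √(2gh) = √(2·7.3·22.0005) = 17.9222 m/s = 58.8 ft/s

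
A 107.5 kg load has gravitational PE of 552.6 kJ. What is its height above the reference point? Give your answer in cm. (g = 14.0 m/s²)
Convert to SI: m = 107.5 kg, PE = 552600 J
h = PE/(mg) = 552600/(107.5·14.0) = 367.176 m = 36720 cm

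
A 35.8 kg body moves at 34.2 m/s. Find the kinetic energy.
KE = ½mv² = ½(35.8)(34.2)² = 20940 J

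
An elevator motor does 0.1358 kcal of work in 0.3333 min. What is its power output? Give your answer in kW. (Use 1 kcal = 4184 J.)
Convert to SI: W = 568.187 J, t = 19.998 s
P = W/t = 568.187/19.998 = 28.4122 W = 0.02841 kW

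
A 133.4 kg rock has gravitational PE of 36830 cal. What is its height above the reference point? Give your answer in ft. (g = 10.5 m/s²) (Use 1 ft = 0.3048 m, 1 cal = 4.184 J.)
Convert to SI: m = 133.4 kg, PE = 154097 J
h = PE/(mg) = 154097/(133.4·10.5) = 110.014 m = 360.9 ft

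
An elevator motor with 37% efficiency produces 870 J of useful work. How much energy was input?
W_in = W_out/η = 870/0.37 = 2351 J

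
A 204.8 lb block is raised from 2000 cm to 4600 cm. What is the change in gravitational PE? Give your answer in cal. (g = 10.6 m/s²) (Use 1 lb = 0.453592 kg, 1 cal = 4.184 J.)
Convert to SI: m = 92.8956 kg, Δh = 26.0 m
ΔPE = mgΔh = (92.8956)(10.6)(26.0) = 25602.0 J = 6119 cal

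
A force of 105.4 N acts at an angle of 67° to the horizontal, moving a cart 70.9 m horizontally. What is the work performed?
W = F·d·cosθ = (105.4)(70.9)cos(67°) = 2920 J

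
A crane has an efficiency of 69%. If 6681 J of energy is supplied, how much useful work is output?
W_out = η·W_in = 0.69·6681 = 4609.89 J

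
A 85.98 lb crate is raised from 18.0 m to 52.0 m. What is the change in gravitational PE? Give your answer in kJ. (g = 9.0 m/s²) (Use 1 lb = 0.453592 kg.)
Convert to SI: m = 38.9998 kg, Δh = 34.0 m
ΔPE = mgΔh = (38.9998)(9.0)(34.0) = 11934.0 J = 11.93 kJ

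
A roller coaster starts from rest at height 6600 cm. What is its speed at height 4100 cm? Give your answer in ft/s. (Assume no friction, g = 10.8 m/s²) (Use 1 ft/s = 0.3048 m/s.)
Convert to SI: h₁−h₂ = 25.0 m
mgh₁ = mgh₂ + ½mv² ⇒ v = √(2g(h₁−h₂)) = √(2·10.8·25.0) = 23.2379 m/s = 76.24 ft/s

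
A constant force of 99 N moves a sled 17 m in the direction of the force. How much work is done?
W = F·d = (99)(17) = 1683 J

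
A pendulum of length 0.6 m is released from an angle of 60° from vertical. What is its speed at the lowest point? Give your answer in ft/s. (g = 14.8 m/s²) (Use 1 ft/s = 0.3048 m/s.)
h = L(1 − cosθ) = 0.6(1 − cos60°) = 0.3 m
v = √(2gh) = √(2·14.8·0.3) = 2.97993 m/s = 9.777 ft/s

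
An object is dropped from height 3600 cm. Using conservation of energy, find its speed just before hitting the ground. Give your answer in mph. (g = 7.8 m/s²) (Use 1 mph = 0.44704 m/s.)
Convert to SI: h = 36.0 m
mgh = ½mv² ⇒ v = √(2gh) = √(2·7.8·36.0) = 23.6981 m/s = 53.01 mph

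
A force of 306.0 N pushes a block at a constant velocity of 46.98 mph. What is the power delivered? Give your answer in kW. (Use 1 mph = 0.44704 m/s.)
Convert to SI: F = 306.0 N, v = 21.0019 m/s
P = Fv = (306.0)(21.0019) = 6426.59 W = 6.427 kW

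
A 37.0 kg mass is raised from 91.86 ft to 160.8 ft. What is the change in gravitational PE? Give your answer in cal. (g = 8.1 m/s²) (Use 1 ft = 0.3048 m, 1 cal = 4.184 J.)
Convert to SI: m = 37.0 kg, Δh = 21.0129 m
ΔPE = mgΔh = (37.0)(8.1)(21.0129) = 6297.57 J = 1505 cal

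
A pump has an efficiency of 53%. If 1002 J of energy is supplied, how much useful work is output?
W_out = η·W_in = 0.53·1002 = 531.06 J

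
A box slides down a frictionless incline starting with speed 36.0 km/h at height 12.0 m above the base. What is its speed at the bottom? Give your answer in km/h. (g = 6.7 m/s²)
Convert to SI: v₀ = 10.0 m/s, h = 12.0 m
½mv₀² + mgh = ½mv² ⇒ v = √(v₀² + 2gh) = √(10.0² + 2·6.7·12.0) = 16.1493 m/s = 58.14 km/h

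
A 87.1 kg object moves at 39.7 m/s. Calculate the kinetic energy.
KE = ½mv² = ½(87.1)(39.7)² = 68640 J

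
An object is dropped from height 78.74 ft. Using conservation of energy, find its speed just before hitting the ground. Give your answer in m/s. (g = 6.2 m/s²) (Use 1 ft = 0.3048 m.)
Convert to SI: h = 24.0 m
mgh = ½mv² ⇒ v = √(2gh) = √(2·6.2·24.0) = 17.25 m/s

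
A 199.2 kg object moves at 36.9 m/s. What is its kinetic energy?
KE = ½mv² = ½(199.2)(36.9)² = 135600 J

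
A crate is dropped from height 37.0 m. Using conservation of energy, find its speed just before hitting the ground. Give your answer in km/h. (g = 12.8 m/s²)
mgh = ½mv² ⇒ v = √(2gh) = √(2·12.8·37.0) = 30.7766 m/s = 110.8 km/h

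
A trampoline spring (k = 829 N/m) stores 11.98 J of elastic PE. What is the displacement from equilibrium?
x = √(2·PE/k) = √(2·11.98/829) = 0.17 m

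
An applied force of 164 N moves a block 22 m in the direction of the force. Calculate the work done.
W = F·d = (164)(22) = 3608 J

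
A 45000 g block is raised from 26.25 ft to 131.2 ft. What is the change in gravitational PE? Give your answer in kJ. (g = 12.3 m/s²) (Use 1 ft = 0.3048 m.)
Convert to SI: m = 45.0 kg, Δh = 31.9888 m
ΔPE = mgΔh = (45.0)(12.3)(31.9888) = 17705.8 J = 17.71 kJ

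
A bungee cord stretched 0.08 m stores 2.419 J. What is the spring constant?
k = 2·PE/x² = 2·2.419/(0.08)² = 755.9 N/m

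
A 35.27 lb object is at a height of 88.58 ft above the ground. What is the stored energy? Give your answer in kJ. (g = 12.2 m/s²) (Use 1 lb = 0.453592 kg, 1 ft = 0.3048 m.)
Convert to SI: m = 15.9982 kg, h = 26.9992 m
PE = mgh = (15.9982)(12.2)(26.9992) = 5269.64 J = 5.27 kJ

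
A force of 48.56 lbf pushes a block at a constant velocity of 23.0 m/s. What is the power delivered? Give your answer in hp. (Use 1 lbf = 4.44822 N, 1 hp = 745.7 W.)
Convert to SI: F = 216.006 N, v = 23.0 m/s
P = Fv = (216.006)(23.0) = 4968.13 W = 6.662 hp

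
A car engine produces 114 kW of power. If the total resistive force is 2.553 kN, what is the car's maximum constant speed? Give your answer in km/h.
Convert to SI: F = 2553.0 N
P = Fv ⇒ v = P/F = 114000 W/2553.0 N = 44.6533 m/s = 160.8 km/h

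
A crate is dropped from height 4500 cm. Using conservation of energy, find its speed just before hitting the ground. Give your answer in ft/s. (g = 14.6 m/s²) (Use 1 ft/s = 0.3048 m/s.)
Convert to SI: h = 45.0 m
mgh = ½mv² ⇒ v = √(2gh) = √(2·14.6·45.0) = 36.2491 m/s = 118.9 ft/s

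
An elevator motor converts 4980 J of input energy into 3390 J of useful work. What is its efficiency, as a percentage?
η = W_out/W_in = 3390/4980 = 68.07%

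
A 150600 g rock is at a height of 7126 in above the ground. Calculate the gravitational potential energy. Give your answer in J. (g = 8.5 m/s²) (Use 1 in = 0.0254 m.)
Convert to SI: m = 150.6 kg, h = 181.0 m
PE = mgh = (150.6)(8.5)(181.0) = 231700 J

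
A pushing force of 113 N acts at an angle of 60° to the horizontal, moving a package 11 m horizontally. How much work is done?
W = F·d·cosθ = (113)(11)cos(60°) = 621.5 J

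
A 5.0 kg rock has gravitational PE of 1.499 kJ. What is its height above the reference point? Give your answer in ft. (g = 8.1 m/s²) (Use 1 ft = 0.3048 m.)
Convert to SI: m = 5.0 kg, PE = 1499.0 J
h = PE/(mg) = 1499.0/(5.0·8.1) = 37.0123 m = 121.4 ft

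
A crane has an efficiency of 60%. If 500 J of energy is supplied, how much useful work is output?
W_out = η·W_in = 0.6·500 = 300.0 J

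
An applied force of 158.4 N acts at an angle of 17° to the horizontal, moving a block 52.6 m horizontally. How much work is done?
W = F·d·cosθ = (158.4)(52.6)cos(17°) = 7968 J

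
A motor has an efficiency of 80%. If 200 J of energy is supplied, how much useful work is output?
W_out = η·W_in = 0.8·200 = 160.0 J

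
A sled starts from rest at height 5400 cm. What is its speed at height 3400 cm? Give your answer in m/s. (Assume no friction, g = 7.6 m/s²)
Convert to SI: h₁−h₂ = 20.0 m
mgh₁ = mgh₂ + ½mv² ⇒ v = √(2g(h₁−h₂)) = √(2·7.6·20.0) = 17.44 m/s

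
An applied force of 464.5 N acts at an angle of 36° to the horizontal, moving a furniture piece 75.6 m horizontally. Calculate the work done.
W = F·d·cosθ = (464.5)(75.6)cos(36°) = 28410 J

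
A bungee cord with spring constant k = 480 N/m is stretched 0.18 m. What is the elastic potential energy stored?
PE = ½kx² = ½(480)(0.18)² = 7.776 J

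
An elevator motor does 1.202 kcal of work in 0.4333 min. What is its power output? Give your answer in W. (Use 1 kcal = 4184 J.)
Convert to SI: W = 5029.17 J, t = 25.998 s
P = W/t = 5029.17/25.998 = 193.4 W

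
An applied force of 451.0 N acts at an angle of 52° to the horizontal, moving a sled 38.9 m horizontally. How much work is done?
W = F·d·cosθ = (451.0)(38.9)cos(52°) = 10800 J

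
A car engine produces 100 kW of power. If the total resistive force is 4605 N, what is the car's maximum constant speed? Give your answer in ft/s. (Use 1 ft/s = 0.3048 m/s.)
P = Fv ⇒ v = P/F = 100000 W/4605.0 N = 21.7155 m/s = 71.25 ft/s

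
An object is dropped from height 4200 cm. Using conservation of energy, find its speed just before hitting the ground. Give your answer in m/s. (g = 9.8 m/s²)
Convert to SI: h = 42.0 m
mgh = ½mv² ⇒ v = √(2gh) = √(2·9.8·42.0) = 28.69 m/s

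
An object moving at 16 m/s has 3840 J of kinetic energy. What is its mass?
m = 2·KE/v² = 2·3840/(16)² = 30.0 kg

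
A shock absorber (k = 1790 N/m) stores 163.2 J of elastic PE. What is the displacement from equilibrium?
x = √(2·PE/k) = √(2·163.2/1790) = 0.427 m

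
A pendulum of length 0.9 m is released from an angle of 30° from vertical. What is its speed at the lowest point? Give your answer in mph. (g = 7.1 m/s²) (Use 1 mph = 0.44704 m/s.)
h = L(1 − cosθ) = 0.9(1 − cos30°) = 0.120577 m
v = √(2gh) = √(2·7.1·0.120577) = 1.30851 m/s = 2.927 mph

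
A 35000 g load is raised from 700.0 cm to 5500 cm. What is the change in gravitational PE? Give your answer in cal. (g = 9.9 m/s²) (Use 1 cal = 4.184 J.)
Convert to SI: m = 35.0 kg, Δh = 48.0 m
ΔPE = mgΔh = (35.0)(9.9)(48.0) = 16632.0 J = 3975 cal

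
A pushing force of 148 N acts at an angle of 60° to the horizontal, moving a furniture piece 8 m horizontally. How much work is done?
W = F·d·cosθ = (148)(8)cos(60°) = 592.0 J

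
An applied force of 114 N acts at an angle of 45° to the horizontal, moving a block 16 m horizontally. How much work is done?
W = F·d·cosθ = (114)(16)cos(45°) = 1290 J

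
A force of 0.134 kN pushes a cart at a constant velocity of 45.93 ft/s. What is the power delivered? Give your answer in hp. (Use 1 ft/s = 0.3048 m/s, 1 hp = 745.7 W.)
Convert to SI: F = 134.0 N, v = 13.9995 m/s
P = Fv = (134.0)(13.9995) = 1875.93 W = 2.516 hp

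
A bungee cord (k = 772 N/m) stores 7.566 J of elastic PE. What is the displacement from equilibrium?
x = √(2·PE/k) = √(2·7.566/772) = 0.14 m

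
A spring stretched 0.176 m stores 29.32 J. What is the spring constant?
k = 2·PE/x² = 2·29.32/(0.176)² = 1893 N/m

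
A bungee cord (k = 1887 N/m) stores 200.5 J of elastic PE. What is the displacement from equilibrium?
x = √(2·PE/k) = √(2·200.5/1887) = 0.461 m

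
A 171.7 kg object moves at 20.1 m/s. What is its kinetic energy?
KE = ½mv² = ½(171.7)(20.1)² = 34680 J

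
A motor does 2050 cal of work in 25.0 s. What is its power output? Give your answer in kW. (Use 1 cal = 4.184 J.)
Convert to SI: W = 8577.2 J, t = 25.0 s
P = W/t = 8577.2/25.0 = 343.088 W = 0.3431 kW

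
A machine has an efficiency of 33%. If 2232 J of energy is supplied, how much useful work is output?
W_out = η·W_in = 0.33·2232 = 736.56 J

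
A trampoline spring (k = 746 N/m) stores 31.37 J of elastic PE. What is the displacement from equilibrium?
x = √(2·PE/k) = √(2·31.37/746) = 0.29 m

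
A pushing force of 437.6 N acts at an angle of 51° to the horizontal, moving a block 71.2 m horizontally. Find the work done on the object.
W = F·d·cosθ = (437.6)(71.2)cos(51°) = 19610 J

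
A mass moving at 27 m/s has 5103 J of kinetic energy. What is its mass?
m = 2·KE/v² = 2·5103/(27)² = 14.0 kg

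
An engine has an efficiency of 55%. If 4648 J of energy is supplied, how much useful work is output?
W_out = η·W_in = 0.55·4648 = 2556.4 J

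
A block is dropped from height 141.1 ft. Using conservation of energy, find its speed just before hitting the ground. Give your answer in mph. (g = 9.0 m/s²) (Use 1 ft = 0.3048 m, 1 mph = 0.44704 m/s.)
Convert to SI: h = 43.0073 m
mgh = ½mv² ⇒ v = √(2gh) = √(2·9.0·43.0073) = 27.8232 m/s = 62.24 mph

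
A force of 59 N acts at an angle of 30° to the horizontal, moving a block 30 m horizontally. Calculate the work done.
W = F·d·cosθ = (59)(30)cos(30°) = 1533 J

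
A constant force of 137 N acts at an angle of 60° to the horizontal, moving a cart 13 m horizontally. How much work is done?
W = F·d·cosθ = (137)(13)cos(60°) = 890.5 J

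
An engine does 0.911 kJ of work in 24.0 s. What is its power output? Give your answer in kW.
Convert to SI: W = 911.0 J, t = 24.0 s
P = W/t = 911.0/24.0 = 37.9583 W = 0.03796 kW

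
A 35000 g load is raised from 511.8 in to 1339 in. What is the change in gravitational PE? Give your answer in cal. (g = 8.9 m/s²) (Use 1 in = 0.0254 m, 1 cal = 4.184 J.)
Convert to SI: m = 35.0 kg, Δh = 21.0109 m
ΔPE = mgΔh = (35.0)(8.9)(21.0109) = 6544.89 J = 1564 cal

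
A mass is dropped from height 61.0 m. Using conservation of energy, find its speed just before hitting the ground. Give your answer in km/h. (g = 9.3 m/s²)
mgh = ½mv² ⇒ v = √(2gh) = √(2·9.3·61.0) = 33.6838 m/s = 121.3 km/h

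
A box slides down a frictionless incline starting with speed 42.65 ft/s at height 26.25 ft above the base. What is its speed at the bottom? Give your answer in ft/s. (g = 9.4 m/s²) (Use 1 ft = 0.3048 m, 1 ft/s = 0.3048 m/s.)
Convert to SI: v₀ = 12.9997 m/s, h = 8.001 m
½mv₀² + mgh = ½mv² ⇒ v = √(v₀² + 2gh) = √(12.9997² + 2·9.4·8.001) = 17.8721 m/s = 58.64 ft/s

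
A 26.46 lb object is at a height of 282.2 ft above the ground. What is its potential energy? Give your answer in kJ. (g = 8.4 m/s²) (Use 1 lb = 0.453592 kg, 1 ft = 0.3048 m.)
Convert to SI: m = 12.002 kg, h = 86.0146 m
PE = mgh = (12.002)(8.4)(86.0146) = 8671.74 J = 8.672 kJ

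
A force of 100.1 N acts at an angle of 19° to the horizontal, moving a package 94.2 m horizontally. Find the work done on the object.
W = F·d·cosθ = (100.1)(94.2)cos(19°) = 8916 J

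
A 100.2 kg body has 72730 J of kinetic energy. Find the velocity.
v = √(2·KE/m) = √(2·72730/100.2) = 38.1 m/s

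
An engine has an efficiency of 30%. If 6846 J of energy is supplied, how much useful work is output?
W_out = η·W_in = 0.3·6846 = 2053.8 J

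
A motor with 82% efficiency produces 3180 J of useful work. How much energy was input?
W_in = W_out/η = 3180/0.82 = 3878 J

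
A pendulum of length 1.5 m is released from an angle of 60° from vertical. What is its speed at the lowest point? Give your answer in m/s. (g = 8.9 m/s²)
h = L(1 − cosθ) = 1.5(1 − cos60°) = 0.75 m
v = √(2gh) = √(2·8.9·0.75) = 3.654 m/s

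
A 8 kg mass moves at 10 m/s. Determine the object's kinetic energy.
KE = ½mv² = ½(8)(10)² = 400.0 J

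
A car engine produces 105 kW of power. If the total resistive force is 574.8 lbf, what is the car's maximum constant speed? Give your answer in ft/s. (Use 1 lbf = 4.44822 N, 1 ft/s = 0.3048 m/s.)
Convert to SI: F = 2556.84 N
P = Fv ⇒ v = P/F = 105000 W/2556.84 N = 41.0664 m/s = 134.7 ft/s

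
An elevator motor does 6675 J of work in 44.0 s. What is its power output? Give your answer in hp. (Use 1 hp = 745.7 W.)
P = W/t = 6675.0/44.0 = 151.705 W = 0.2034 hp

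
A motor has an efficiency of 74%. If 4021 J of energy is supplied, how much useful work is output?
W_out = η·W_in = 0.74·4021 = 2975.54 J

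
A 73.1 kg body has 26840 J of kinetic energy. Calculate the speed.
v = √(2·KE/m) = √(2·26840/73.1) = 27.1 m/s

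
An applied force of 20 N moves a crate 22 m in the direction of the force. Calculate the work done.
W = F·d = (20)(22) = 440.0 J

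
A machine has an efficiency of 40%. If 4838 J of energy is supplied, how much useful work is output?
W_out = η·W_in = 0.4·4838 = 1935.2 J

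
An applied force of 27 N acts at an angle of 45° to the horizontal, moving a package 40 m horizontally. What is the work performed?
W = F·d·cosθ = (27)(40)cos(45°) = 763.7 J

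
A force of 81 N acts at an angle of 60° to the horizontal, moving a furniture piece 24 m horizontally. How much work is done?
W = F·d·cosθ = (81)(24)cos(60°) = 972.0 J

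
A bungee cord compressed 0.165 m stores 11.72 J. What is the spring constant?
k = 2·PE/x² = 2·11.72/(0.165)² = 861.0 N/m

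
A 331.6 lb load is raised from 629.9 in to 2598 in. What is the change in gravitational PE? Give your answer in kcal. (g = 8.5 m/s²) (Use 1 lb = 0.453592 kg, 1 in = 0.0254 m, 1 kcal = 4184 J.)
Convert to SI: m = 150.411 kg, Δh = 49.9897 m
ΔPE = mgΔh = (150.411)(8.5)(49.9897) = 63911.6 J = 15.28 kcal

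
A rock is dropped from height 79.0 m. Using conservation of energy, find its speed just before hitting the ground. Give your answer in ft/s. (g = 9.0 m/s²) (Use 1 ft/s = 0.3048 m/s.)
mgh = ½mv² ⇒ v = √(2gh) = √(2·9.0·79.0) = 37.7094 m/s = 123.7 ft/s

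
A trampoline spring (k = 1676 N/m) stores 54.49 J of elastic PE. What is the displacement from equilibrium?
x = √(2·PE/k) = √(2·54.49/1676) = 0.255 m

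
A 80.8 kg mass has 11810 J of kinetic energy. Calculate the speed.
v = √(2·KE/m) = √(2·11810/80.8) = 17.1 m/s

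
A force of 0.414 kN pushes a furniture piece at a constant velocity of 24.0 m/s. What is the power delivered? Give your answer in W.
Convert to SI: F = 414.0 N, v = 24.0 m/s
P = Fv = (414.0)(24.0) = 9936 W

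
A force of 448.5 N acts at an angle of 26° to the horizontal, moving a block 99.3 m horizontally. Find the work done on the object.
W = F·d·cosθ = (448.5)(99.3)cos(26°) = 40030 J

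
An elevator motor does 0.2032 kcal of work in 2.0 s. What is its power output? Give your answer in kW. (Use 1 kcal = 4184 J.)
Convert to SI: W = 850.189 J, t = 2.0 s
P = W/t = 850.189/2.0 = 425.094 W = 0.4251 kW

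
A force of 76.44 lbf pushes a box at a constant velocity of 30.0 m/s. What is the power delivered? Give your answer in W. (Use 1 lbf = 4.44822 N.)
Convert to SI: F = 340.022 N, v = 30.0 m/s
P = Fv = (340.022)(30.0) = 10200 W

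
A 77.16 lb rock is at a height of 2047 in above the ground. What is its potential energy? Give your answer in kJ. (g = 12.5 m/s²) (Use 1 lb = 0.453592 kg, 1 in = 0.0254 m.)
Convert to SI: m = 34.9992 kg, h = 51.9938 m
PE = mgh = (34.9992)(12.5)(51.9938) = 22746.7 J = 22.75 kJ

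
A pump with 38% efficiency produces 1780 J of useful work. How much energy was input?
W_in = W_out/η = 1780/0.38 = 4684 J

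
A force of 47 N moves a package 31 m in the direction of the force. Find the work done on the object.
W = F·d = (47)(31) = 1457 J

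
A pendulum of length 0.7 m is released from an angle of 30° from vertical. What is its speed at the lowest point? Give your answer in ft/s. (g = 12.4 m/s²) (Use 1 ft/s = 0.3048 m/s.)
h = L(1 − cosθ) = 0.7(1 − cos30°) = 0.0937822 m
v = √(2gh) = √(2·12.4·0.0937822) = 1.52506 m/s = 5.003 ft/s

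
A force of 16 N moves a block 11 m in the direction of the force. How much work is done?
W = F·d = (16)(11) = 176.0 J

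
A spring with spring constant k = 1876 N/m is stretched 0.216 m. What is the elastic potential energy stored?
PE = ½kx² = ½(1876)(0.216)² = 43.76 J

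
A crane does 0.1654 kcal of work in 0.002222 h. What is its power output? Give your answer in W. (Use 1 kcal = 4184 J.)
Convert to SI: W = 692.034 J, t = 7.9992 s
P = W/t = 692.034/7.9992 = 86.51 W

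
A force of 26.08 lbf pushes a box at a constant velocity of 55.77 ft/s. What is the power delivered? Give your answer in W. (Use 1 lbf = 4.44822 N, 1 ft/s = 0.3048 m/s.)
Convert to SI: F = 116.01 N, v = 16.9987 m/s
P = Fv = (116.01)(16.9987) = 1972 W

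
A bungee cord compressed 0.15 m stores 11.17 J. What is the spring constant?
k = 2·PE/x² = 2·11.17/(0.15)² = 992.9 N/m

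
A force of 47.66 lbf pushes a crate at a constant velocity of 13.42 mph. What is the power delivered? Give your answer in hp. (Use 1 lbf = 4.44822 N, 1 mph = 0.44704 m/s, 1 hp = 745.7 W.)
Convert to SI: F = 212.002 N, v = 5.99928 m/s
P = Fv = (212.002)(5.99928) = 1271.86 W = 1.706 hp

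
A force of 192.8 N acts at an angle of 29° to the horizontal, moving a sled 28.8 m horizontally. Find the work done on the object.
W = F·d·cosθ = (192.8)(28.8)cos(29°) = 4856 J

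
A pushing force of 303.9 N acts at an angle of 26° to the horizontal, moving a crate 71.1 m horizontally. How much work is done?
W = F·d·cosθ = (303.9)(71.1)cos(26°) = 19420 J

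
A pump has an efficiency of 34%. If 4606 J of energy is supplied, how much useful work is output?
W_out = η·W_in = 0.34·4606 = 1566.04 J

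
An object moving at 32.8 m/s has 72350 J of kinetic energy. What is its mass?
m = 2·KE/v² = 2·72350/(32.8)² = 134.5 kg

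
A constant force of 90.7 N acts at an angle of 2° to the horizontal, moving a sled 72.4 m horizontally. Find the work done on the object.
W = F·d·cosθ = (90.7)(72.4)cos(2°) = 6563 J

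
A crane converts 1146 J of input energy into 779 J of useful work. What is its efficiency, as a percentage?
η = W_out/W_in = 779/1146 = 67.98%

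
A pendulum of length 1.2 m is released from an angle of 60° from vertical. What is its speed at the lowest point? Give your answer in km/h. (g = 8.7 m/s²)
h = L(1 − cosθ) = 1.2(1 − cos60°) = 0.6 m
v = √(2gh) = √(2·8.7·0.6) = 3.2311 m/s = 11.63 km/h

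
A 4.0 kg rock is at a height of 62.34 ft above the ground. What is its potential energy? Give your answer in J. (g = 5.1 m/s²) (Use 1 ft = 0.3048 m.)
Convert to SI: m = 4.0 kg, h = 19.0012 m
PE = mgh = (4.0)(5.1)(19.0012) = 387.6 J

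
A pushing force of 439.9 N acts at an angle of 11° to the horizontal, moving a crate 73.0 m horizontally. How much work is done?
W = F·d·cosθ = (439.9)(73.0)cos(11°) = 31520 J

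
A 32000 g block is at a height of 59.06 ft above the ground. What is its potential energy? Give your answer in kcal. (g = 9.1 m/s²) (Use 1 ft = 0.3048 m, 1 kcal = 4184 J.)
Convert to SI: m = 32.0 kg, h = 18.0015 m
PE = mgh = (32.0)(9.1)(18.0015) = 5242.03 J = 1.253 kcal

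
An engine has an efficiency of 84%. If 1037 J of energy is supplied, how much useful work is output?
W_out = η·W_in = 0.84·1037 = 871.08 J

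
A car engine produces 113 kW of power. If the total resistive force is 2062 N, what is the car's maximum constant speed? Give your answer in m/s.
P = Fv ⇒ v = P/F = 113000 W/2062.0 N = 54.8 m/s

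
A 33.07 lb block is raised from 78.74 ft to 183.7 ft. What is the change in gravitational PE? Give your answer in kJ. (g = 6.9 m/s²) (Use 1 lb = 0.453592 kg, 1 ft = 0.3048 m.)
Convert to SI: m = 15.0003 kg, Δh = 31.9918 m
ΔPE = mgΔh = (15.0003)(6.9)(31.9918) = 3311.22 J = 3.311 kJ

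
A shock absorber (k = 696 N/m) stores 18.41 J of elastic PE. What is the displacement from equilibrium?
x = √(2·PE/k) = √(2·18.41/696) = 0.23 m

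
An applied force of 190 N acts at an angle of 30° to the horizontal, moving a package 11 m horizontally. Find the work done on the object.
W = F·d·cosθ = (190)(11)cos(30°) = 1810 J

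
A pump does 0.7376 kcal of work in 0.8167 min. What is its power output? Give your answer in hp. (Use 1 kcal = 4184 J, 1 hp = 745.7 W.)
Convert to SI: W = 3086.12 J, t = 49.002 s
P = W/t = 3086.12/49.002 = 62.9794 W = 0.08446 hp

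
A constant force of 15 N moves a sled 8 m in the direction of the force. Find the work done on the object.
W = F·d = (15)(8) = 120.0 J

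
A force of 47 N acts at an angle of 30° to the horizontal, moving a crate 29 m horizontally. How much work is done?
W = F·d·cosθ = (47)(29)cos(30°) = 1180 J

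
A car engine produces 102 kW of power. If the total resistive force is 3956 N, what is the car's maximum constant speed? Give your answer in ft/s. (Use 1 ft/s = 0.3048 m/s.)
P = Fv ⇒ v = P/F = 102000 W/3956.0 N = 25.7836 m/s = 84.59 ft/s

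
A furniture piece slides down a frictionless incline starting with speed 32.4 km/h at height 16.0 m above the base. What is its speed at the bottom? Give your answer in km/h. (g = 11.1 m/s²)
Convert to SI: v₀ = 9.0 m/s, h = 16.0 m
½mv₀² + mgh = ½mv² ⇒ v = √(v₀² + 2gh) = √(9.0² + 2·11.1·16.0) = 20.8854 m/s = 75.19 km/h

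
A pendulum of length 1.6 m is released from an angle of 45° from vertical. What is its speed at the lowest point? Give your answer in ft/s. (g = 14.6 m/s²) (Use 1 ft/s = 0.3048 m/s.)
h = L(1 − cosθ) = 1.6(1 − cos45°) = 0.468629 m
v = √(2gh) = √(2·14.6·0.468629) = 3.69919 m/s = 12.14 ft/s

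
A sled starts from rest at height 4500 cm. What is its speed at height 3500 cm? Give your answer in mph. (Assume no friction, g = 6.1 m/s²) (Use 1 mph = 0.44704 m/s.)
Convert to SI: h₁−h₂ = 10.0 m
mgh₁ = mgh₂ + ½mv² ⇒ v = √(2g(h₁−h₂)) = √(2·6.1·10.0) = 11.0454 m/s = 24.71 mph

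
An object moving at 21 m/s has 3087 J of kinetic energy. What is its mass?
m = 2·KE/v² = 2·3087/(21)² = 14.0 kg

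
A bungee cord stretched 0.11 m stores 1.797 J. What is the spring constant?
k = 2·PE/x² = 2·1.797/(0.11)² = 297.0 N/m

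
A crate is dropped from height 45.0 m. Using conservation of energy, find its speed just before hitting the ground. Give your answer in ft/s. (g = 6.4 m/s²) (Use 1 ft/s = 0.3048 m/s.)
mgh = ½mv² ⇒ v = √(2gh) = √(2·6.4·45.0) = 24.0 m/s = 78.74 ft/s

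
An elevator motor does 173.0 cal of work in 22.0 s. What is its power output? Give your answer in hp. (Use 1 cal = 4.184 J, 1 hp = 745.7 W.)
Convert to SI: W = 723.832 J, t = 22.0 s
P = W/t = 723.832/22.0 = 32.9015 W = 0.04412 hp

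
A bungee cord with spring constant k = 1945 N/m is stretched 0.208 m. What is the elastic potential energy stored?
PE = ½kx² = ½(1945)(0.208)² = 42.07 J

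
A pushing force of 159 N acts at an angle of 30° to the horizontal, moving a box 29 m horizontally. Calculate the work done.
W = F·d·cosθ = (159)(29)cos(30°) = 3993 J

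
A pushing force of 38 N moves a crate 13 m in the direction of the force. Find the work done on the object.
W = F·d = (38)(13) = 494.0 J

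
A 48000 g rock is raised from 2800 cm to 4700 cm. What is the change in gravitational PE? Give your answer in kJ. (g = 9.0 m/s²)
Convert to SI: m = 48.0 kg, Δh = 19.0 m
ΔPE = mgΔh = (48.0)(9.0)(19.0) = 8208.0 J = 8.208 kJ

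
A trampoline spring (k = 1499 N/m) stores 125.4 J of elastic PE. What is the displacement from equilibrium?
x = √(2·PE/k) = √(2·125.4/1499) = 0.409 m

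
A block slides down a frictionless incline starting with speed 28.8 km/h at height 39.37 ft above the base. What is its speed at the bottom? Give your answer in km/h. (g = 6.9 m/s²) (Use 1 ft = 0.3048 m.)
Convert to SI: v₀ = 8.0 m/s, h = 12.0 m
½mv₀² + mgh = ½mv² ⇒ v = √(v₀² + 2gh) = √(8.0² + 2·6.9·12.0) = 15.1525 m/s = 54.55 km/h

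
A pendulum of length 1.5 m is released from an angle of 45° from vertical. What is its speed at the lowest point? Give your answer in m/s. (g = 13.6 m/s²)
h = L(1 − cosθ) = 1.5(1 − cos45°) = 0.43934 m
v = √(2gh) = √(2·13.6·0.43934) = 3.457 m/s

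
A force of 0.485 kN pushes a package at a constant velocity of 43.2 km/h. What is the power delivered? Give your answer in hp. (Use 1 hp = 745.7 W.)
Convert to SI: F = 485.0 N, v = 12.0 m/s
P = Fv = (485.0)(12.0) = 5820.0 W = 7.805 hp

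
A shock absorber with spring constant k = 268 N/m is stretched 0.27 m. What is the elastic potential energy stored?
PE = ½kx² = ½(268)(0.27)² = 9.769 J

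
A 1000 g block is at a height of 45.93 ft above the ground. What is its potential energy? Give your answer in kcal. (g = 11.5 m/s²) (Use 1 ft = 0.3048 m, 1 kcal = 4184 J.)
Convert to SI: m = 1.0 kg, h = 13.9995 m
PE = mgh = (1.0)(11.5)(13.9995) = 160.994 J = 0.03848 kcal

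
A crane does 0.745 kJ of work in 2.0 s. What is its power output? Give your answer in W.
Convert to SI: W = 745.0 J, t = 2.0 s
P = W/t = 745.0/2.0 = 372.5 W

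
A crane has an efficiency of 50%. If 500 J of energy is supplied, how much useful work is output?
W_out = η·W_in = 0.5·500 = 250.0 J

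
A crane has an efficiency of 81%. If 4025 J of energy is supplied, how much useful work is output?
W_out = η·W_in = 0.81·4025 = 3260.25 J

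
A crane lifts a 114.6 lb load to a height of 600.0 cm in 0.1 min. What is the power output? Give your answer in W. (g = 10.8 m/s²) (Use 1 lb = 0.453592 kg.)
Convert to SI: m = 51.9816 kg, h = 6.0 m, t = 6.0 s
P = mgh/t = (51.9816)(10.8)(6.0)/6.0 = 561.4 W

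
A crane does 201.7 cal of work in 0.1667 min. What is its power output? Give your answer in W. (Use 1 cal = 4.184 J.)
Convert to SI: W = 843.913 J, t = 10.002 s
P = W/t = 843.913/10.002 = 84.37 W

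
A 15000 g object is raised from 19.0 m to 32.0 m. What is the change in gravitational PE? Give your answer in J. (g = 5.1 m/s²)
Convert to SI: m = 15.0 kg, Δh = 13.0 m
ΔPE = mgΔh = (15.0)(5.1)(13.0) = 994.5 J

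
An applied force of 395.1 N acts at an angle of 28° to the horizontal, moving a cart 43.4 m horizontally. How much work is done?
W = F·d·cosθ = (395.1)(43.4)cos(28°) = 15140 J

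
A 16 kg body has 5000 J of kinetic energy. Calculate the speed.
v = √(2·KE/m) = √(2·5000/16) = 25.0 m/s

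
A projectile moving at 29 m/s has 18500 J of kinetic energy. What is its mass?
m = 2·KE/v² = 2·18500/(29)² = 44.0 kg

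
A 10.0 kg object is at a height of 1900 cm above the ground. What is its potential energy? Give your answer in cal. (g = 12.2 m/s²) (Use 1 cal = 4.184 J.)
Convert to SI: m = 10.0 kg, h = 19.0 m
PE = mgh = (10.0)(12.2)(19.0) = 2318.0 J = 554.0 cal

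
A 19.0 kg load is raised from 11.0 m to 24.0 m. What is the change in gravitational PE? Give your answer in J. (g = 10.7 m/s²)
ΔPE = mgΔh = (19.0)(10.7)(13.0) = 2643 J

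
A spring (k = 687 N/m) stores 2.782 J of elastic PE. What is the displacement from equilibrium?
x = √(2·PE/k) = √(2·2.782/687) = 0.08999 m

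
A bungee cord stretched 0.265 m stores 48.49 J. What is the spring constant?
k = 2·PE/x² = 2·48.49/(0.265)² = 1381 N/m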